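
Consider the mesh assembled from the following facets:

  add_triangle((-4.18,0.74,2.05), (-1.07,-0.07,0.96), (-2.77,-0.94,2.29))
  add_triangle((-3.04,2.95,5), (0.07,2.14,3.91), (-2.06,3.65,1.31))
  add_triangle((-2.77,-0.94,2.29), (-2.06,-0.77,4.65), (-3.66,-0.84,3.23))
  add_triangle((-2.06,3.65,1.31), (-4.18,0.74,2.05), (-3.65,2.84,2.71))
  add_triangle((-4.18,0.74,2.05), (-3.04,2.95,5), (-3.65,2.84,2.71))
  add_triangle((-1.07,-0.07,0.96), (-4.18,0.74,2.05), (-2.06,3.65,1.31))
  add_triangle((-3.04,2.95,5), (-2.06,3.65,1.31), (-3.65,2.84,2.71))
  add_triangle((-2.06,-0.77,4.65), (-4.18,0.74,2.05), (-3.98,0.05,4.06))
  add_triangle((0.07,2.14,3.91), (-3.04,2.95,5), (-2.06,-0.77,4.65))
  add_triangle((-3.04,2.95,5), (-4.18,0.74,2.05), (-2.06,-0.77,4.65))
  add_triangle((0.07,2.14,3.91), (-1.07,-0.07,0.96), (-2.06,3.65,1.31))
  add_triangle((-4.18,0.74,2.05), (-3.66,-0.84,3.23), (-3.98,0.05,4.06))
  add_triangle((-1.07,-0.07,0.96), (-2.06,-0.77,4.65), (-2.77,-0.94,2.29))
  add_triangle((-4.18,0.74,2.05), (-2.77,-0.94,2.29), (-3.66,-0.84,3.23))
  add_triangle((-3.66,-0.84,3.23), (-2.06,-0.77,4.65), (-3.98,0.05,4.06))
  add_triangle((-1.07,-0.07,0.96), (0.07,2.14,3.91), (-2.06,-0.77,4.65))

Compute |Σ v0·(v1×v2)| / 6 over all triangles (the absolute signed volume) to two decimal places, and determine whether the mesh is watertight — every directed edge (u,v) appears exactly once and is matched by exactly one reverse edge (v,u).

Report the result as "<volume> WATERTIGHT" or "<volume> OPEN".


Per-triangle v0·(v1×v2)/6:
  t1: -0.2654
  t2: +5.6918
  t3: +0.5536
  t4: +1.6474
  t5: +3.8175
  t6: -1.0503
  t7: +3.4939
  t8: -0.0066
  t9: +7.0587
  t10: +8.8895
  t11: -2.8864
  t12: +1.5308
  t13: -0.4012
  t14: +0.4644
  t15: +1.7637
  t16: -1.5170
Σ = +28.7845 → |volume| = 28.78

Directed edges: 48 total, each appears once with its reverse present → watertight.

28.78 WATERTIGHT


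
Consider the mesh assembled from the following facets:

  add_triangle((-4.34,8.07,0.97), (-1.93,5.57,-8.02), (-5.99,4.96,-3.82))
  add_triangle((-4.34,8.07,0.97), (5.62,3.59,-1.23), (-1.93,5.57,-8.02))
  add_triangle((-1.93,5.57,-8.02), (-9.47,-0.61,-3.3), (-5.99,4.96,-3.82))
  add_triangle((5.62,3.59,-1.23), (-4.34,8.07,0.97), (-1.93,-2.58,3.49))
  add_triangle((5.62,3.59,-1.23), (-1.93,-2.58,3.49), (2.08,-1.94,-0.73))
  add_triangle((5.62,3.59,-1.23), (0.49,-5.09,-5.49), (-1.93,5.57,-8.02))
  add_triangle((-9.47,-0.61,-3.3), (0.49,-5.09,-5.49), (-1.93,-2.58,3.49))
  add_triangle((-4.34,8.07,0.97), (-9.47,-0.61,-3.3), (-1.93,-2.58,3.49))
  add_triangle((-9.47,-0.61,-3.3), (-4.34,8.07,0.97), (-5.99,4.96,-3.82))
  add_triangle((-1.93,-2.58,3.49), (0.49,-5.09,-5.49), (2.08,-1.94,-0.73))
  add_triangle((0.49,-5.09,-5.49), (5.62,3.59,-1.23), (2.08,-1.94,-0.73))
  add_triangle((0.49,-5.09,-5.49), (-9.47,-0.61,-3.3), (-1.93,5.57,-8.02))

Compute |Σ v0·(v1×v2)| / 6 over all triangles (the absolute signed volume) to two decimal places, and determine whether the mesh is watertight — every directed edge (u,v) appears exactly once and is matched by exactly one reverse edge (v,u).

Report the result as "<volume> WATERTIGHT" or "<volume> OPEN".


597.19 WATERTIGHT

Per-triangle v0·(v1×v2)/6:
  t1: +45.1607
  t2: +85.8666
  t3: +46.4218
  t4: +31.1789
  t5: +9.7387
  t6: +77.0245
  t7: +55.5885
  t8: +64.4769
  t9: +43.7787
  t10: +12.5925
  t11: +15.0897
  t12: +110.2696
Σ = +597.1870 → |volume| = 597.19

Directed edges: 36 total, each appears once with its reverse present → watertight.


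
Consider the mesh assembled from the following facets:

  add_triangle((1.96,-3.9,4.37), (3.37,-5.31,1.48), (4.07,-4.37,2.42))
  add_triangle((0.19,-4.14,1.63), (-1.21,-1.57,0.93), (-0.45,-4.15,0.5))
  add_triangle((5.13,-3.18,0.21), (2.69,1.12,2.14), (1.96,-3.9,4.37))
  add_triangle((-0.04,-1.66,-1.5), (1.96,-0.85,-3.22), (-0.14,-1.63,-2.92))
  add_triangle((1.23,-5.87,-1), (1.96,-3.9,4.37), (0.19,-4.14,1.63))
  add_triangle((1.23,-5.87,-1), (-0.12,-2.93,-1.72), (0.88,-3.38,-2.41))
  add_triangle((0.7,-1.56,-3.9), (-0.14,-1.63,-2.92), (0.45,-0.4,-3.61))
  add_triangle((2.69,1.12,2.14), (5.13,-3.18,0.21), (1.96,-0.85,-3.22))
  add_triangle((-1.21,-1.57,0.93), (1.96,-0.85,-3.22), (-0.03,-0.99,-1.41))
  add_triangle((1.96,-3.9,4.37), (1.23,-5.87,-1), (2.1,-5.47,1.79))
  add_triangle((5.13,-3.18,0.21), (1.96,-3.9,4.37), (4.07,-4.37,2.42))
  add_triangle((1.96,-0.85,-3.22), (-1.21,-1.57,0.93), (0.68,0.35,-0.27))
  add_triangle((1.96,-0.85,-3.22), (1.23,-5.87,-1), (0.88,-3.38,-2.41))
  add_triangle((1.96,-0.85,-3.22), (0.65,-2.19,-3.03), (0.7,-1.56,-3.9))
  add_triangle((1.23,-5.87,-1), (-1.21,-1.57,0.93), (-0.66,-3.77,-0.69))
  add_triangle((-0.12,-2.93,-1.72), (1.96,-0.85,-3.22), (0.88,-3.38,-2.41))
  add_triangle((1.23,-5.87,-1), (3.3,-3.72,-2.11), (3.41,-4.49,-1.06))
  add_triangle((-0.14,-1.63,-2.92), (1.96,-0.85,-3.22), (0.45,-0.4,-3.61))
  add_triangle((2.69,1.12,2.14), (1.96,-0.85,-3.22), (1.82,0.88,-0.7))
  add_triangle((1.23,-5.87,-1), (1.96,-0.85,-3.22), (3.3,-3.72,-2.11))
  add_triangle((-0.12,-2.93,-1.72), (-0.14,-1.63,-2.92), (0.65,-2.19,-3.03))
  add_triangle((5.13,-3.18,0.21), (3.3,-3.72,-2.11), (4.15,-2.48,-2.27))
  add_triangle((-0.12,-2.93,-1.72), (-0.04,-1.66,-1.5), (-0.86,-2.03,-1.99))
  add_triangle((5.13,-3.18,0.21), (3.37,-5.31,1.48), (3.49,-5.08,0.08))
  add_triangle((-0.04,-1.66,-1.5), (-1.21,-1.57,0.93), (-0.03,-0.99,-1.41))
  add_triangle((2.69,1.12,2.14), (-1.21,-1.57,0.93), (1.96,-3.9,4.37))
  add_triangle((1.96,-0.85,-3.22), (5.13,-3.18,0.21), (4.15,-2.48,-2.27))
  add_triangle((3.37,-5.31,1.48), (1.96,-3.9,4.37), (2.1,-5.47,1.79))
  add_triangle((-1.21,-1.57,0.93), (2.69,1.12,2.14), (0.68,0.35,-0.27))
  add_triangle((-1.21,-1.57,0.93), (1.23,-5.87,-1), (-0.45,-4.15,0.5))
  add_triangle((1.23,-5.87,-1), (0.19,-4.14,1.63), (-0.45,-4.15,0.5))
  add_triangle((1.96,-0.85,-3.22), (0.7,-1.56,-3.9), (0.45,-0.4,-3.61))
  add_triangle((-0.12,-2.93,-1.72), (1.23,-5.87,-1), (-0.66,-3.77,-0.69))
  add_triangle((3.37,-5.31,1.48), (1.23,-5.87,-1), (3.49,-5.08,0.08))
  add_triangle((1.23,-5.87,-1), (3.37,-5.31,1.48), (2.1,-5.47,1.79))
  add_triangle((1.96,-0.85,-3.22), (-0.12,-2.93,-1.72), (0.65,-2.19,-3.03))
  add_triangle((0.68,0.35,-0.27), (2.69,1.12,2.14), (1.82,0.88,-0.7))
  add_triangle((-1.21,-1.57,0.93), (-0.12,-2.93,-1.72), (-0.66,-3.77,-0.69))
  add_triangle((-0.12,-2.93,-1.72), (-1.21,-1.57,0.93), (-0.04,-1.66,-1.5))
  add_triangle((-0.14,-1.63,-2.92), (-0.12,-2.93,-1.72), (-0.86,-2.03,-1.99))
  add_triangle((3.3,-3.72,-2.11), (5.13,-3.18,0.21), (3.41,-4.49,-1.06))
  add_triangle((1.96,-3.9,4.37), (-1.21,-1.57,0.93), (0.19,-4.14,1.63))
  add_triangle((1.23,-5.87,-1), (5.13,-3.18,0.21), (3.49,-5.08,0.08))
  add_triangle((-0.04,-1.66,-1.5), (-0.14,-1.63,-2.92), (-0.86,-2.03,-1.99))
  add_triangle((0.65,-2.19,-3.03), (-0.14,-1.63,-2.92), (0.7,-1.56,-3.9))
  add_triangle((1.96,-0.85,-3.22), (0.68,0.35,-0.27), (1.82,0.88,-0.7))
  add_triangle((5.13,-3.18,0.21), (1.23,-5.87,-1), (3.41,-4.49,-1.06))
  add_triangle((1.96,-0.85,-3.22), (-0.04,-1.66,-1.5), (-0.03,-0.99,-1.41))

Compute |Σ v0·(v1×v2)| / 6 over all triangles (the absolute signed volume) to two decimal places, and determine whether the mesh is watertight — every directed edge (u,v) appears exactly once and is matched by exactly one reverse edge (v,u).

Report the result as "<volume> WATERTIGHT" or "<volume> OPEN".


Per-triangle v0·(v1×v2)/6:
  t1: +4.3151
  t2: +1.1409
  t3: +14.8838
  t4: -0.8612
  t5: +5.9478
  t6: +1.5222
  t7: +0.5101
  t8: +8.4989
  t9: -0.6520
  t10: +1.6547
  t11: +1.6015
  t12: -0.3568
  t13: +2.6808
  t14: +0.9088
  t15: +1.7706
  t16: +0.9384
  t17: +2.8385
  t18: -1.3747
  t19: +1.8663
  t20: +5.0096
  t21: +0.7715
  t22: +3.6705
  t23: -0.2103
  t24: +3.5198
  t25: +0.1711
  t26: +2.6581
  t27: +0.5003
  t28: +3.8640
  t29: -0.3309
  t30: +0.2714
  t31: +2.2148
  t32: +0.9942
  t33: +1.6976
  t34: +3.5707
  t35: +3.7859
  t36: +0.7164
  t37: +0.0200
  t38: +0.3950
  t39: +0.2687
  t40: +0.7162
  t41: +2.8439
  t42: +2.8907
  t43: +2.3447
  t44: -0.3204
  t45: +0.4540
  t46: +0.0205
  t47: +3.1046
  t48: +0.2866
Σ = +93.7327 → |volume| = 93.73

Directed edges: 144 total; 6 unmatched, e.g. (3.37,-5.31,1.48)→(4.07,-4.37,2.42) → open.

93.73 OPEN


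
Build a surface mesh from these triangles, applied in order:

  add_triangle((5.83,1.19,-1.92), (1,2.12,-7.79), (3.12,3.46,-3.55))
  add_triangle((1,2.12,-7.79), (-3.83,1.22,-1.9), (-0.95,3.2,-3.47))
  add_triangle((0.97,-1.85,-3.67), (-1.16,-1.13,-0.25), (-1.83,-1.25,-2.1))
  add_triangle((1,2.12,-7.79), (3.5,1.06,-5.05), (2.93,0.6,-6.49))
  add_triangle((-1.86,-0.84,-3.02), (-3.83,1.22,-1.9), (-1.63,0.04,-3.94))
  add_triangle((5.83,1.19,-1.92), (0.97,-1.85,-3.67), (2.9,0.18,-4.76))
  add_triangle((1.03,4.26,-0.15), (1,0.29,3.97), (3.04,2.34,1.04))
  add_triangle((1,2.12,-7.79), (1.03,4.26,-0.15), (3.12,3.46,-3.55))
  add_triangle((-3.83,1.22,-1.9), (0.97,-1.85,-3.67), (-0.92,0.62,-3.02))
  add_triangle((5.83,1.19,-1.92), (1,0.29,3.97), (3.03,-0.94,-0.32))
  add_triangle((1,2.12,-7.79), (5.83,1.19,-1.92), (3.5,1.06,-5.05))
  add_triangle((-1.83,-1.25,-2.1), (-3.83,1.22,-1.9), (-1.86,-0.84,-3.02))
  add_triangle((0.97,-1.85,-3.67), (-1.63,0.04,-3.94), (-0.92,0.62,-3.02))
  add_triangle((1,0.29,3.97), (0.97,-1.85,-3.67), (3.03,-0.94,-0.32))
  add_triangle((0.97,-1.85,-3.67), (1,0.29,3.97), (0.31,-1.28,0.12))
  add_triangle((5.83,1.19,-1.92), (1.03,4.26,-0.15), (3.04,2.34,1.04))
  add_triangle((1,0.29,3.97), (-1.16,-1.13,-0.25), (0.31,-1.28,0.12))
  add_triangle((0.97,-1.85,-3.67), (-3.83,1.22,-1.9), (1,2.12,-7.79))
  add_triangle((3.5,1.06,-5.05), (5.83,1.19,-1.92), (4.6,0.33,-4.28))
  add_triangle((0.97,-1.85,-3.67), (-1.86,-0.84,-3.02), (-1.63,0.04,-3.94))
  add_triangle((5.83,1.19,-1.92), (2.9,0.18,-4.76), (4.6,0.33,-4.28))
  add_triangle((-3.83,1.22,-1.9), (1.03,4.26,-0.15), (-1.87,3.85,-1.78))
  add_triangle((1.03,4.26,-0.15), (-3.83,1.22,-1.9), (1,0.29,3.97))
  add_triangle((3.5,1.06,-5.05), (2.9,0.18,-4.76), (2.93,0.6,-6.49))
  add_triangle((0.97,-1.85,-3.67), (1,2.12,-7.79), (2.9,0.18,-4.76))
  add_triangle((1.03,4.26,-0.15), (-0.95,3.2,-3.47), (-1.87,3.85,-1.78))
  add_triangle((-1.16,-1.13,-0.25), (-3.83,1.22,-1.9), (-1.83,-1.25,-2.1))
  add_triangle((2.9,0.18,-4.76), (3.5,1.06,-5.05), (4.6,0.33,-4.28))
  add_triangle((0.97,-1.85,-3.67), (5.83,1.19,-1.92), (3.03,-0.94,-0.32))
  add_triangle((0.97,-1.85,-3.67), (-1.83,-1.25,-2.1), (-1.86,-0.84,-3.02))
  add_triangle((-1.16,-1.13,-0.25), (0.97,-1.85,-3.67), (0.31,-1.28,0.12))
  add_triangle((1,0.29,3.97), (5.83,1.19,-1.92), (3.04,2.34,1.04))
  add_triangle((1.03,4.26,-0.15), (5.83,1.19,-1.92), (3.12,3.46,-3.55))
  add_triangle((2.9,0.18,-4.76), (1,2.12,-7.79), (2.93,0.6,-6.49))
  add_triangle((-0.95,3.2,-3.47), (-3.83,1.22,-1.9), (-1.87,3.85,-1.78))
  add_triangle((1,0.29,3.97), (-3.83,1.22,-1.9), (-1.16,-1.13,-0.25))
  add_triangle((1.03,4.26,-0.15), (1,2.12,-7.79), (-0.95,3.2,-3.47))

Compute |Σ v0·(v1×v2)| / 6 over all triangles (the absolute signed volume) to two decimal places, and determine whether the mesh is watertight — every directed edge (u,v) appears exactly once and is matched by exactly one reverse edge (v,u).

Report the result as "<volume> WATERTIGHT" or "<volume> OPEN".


Per-triangle v0·(v1×v2)/6:
  t1: +15.7700
  t2: +10.6573
  t3: +1.3211
  t4: +3.4622
  t5: +2.2218
  t6: +6.2306
  t7: +6.2510
  t8: +11.3220
  t9: -3.3881
  t10: +6.5671
  t11: +4.7500
  t12: +1.3637
  t13: +1.3712
  t14: +2.1069
  t15: +1.3226
  t16: +7.7159
  t17: +1.1413
  t18: +14.6126
  t19: +3.2345
  t20: +2.1794
  t21: -1.1446
  t22: +1.1232
  t23: +10.4309
  t24: +0.8251
  t25: +7.7436
  t26: +4.6639
  t27: +1.5219
  t28: +1.3172
  t29: +6.4227
  t30: +1.3067
  t31: +1.2151
  t32: +7.0128
  t33: +10.4451
  t34: -0.4292
  t35: +4.6530
  t36: +3.4516
  t37: +10.6042
Σ = +171.3764 → |volume| = 171.38

Directed edges: 111 total; 3 unmatched, e.g. (-3.83,1.22,-1.9)→(-1.63,0.04,-3.94) → open.

171.38 OPEN


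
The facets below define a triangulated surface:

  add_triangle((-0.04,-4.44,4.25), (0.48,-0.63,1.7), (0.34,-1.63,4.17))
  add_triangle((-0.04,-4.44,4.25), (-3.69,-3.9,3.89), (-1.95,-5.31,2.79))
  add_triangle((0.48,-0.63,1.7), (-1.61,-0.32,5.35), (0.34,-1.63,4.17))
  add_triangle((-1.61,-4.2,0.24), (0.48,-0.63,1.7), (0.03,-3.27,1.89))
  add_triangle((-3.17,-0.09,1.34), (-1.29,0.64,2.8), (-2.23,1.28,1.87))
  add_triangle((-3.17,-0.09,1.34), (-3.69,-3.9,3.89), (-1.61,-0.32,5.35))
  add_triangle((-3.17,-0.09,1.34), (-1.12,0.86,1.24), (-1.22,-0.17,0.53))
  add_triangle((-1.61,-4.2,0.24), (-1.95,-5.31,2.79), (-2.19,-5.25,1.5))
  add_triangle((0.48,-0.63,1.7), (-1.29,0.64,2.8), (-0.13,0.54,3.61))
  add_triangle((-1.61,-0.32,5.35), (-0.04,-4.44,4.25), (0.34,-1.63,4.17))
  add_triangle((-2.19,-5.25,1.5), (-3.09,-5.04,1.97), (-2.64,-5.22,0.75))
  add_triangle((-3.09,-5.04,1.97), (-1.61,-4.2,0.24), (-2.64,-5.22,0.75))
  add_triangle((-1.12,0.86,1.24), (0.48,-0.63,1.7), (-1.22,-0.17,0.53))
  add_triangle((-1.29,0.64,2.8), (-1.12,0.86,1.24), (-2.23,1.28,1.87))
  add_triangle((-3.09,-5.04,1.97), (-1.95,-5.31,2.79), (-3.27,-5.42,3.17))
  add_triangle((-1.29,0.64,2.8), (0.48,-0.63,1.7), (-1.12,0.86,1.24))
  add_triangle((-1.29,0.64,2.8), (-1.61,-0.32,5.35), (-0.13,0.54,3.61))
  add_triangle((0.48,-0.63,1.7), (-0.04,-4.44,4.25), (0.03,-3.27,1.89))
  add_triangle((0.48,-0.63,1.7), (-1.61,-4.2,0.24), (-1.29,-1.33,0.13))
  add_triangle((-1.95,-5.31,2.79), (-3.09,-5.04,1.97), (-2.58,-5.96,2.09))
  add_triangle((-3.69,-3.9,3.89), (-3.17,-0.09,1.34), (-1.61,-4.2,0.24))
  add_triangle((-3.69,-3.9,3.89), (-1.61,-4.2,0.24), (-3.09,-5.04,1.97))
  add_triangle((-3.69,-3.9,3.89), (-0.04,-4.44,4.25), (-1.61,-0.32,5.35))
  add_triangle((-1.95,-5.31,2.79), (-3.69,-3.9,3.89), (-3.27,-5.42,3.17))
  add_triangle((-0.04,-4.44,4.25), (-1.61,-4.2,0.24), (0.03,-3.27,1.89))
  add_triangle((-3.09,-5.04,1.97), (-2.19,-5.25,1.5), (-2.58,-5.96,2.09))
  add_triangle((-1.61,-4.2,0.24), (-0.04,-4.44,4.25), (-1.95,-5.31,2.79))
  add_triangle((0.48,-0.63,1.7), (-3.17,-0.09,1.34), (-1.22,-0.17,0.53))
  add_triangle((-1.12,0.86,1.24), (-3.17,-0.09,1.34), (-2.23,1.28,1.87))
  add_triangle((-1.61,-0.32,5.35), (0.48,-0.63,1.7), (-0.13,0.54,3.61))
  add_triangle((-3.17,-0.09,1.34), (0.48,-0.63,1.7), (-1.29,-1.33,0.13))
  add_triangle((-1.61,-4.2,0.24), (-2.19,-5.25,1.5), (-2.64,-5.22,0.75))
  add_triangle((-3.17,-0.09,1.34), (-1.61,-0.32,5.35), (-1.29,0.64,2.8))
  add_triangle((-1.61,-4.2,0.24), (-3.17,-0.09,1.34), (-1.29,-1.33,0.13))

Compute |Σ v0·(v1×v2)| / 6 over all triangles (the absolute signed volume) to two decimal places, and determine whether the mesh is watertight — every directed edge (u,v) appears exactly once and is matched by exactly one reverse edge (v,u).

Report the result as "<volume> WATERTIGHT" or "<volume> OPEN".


52.01 OPEN

Per-triangle v0·(v1×v2)/6:
  t1: +0.6500
  t2: +6.4219
  t3: +0.4693
  t4: -0.6348
  t5: +1.2687
  t6: +9.0252
  t7: -0.0616
  t8: +0.3808
  t9: -0.5607
  t10: +4.4275
  t11: +0.8552
  t12: -0.3862
  t13: -0.5011
  t14: +0.1499
  t15: +1.1213
  t16: +0.0791
  t17: +0.9901
  t18: +0.4939
  t19: -0.9360
  t20: +0.9074
  t21: +5.9978
  t22: -0.3882
  t23: +13.4546
  t24: +1.4409
  t25: +1.6090
  t26: +0.2910
  t27: +2.6537
  t28: +0.1312
  t29: -0.1071
  t30: +1.1189
  t31: -1.4415
  t32: +0.4806
  t33: +1.9960
  t34: +0.6105
Σ = +52.0074 → |volume| = 52.01

Directed edges: 102 total; 6 unmatched, e.g. (-1.95,-5.31,2.79)→(-2.19,-5.25,1.5) → open.


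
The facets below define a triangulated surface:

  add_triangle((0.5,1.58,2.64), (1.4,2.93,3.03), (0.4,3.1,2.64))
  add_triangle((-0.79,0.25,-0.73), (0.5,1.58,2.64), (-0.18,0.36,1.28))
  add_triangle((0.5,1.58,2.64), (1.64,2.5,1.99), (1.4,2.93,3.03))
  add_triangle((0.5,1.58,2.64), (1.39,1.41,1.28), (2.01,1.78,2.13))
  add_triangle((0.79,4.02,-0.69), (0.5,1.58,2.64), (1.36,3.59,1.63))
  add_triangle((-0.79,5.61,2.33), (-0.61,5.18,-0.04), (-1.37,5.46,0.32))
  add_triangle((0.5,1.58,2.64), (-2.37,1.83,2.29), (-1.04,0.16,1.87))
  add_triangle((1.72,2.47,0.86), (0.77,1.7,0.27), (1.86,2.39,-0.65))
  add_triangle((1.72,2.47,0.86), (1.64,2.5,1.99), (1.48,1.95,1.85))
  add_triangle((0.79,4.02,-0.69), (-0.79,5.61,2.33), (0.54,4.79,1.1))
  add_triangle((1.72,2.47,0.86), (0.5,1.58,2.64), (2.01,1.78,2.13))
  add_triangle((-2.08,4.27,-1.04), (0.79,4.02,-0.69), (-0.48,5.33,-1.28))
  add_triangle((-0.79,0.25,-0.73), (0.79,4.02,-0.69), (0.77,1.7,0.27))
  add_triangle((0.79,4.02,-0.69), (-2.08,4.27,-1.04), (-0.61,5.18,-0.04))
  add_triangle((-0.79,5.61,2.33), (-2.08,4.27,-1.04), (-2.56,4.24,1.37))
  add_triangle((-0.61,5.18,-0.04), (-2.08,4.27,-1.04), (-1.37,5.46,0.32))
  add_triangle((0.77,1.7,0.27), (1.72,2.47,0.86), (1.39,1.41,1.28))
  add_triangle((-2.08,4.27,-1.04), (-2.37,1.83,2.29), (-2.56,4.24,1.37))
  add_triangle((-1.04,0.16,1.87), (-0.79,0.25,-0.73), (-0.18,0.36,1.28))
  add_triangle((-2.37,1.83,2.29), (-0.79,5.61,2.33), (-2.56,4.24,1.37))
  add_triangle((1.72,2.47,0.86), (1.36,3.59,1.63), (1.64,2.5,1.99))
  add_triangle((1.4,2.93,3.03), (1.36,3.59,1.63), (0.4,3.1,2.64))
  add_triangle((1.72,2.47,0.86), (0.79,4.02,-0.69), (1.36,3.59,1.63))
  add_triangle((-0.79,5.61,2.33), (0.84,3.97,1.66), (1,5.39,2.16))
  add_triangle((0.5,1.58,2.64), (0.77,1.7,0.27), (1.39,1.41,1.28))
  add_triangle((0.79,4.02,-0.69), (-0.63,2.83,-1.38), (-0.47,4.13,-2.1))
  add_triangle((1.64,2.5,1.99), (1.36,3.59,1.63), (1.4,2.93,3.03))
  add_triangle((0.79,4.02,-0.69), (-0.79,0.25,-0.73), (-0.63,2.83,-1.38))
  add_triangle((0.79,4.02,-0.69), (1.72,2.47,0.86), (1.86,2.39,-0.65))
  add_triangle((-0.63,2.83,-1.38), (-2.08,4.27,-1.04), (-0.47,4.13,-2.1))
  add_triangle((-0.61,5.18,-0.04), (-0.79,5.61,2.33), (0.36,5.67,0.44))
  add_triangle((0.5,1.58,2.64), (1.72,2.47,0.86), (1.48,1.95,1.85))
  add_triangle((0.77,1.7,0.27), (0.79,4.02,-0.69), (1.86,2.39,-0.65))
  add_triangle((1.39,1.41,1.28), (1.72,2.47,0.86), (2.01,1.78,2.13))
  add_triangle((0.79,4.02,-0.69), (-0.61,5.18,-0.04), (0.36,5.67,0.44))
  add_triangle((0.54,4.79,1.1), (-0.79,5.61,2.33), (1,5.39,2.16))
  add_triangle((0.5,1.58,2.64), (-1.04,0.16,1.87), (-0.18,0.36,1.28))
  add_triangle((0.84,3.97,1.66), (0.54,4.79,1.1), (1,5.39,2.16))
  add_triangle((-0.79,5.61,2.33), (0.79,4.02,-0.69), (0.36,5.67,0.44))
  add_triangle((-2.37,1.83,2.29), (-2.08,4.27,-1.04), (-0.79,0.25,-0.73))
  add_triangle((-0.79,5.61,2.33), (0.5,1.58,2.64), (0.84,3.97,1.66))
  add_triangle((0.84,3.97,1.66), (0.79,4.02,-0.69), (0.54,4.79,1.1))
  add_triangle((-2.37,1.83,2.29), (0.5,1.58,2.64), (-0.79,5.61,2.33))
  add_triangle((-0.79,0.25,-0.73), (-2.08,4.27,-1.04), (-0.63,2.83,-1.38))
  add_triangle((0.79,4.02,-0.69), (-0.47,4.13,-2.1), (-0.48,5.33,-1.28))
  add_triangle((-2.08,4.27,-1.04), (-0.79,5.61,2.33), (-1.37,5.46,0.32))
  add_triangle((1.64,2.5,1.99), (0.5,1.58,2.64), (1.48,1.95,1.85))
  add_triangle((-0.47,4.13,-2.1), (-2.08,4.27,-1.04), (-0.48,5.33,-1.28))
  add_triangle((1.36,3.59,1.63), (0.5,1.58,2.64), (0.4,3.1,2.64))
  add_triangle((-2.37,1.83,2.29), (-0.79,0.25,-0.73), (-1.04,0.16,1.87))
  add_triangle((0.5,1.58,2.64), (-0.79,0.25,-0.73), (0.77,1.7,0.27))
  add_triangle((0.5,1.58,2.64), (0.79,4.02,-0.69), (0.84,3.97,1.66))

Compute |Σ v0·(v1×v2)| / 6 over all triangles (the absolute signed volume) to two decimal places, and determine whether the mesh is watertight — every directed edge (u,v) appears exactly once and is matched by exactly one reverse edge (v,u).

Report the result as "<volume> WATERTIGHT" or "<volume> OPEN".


Per-triangle v0·(v1×v2)/6:
  t1: +0.6016
  t2: -0.2441
  t3: +0.1447
  t4: -0.2001
  t5: +0.9914
  t6: +1.4492
  t7: +1.4651
  t8: -0.2784
  t9: +0.1049
  t10: +1.5518
  t11: +1.0361
  t12: +0.3999
  t13: -0.1152
  t14: +1.9956
  t15: +4.6230
  t16: +1.1252
  t17: -0.0803
  t18: +1.5653
  t19: -0.1452
  t20: +3.5802
  t21: +0.5096
  t22: +1.0014
  t23: +1.2950
  t24: +0.1212
  t25: -0.5731
  t26: -0.3377
  t27: +0.5563
  t28: +0.0433
  t29: +1.3944
  t30: +0.1751
  t31: +2.1598
  t32: -0.3944
  t33: -0.5933
  t34: +0.0035
  t35: +1.1123
  t36: +1.3735
  t37: +0.0708
  t38: +0.0545
  t39: -0.1278
  t40: +2.0050
  t41: +2.5875
  t42: +0.7066
  t43: +4.9515
  t44: +0.6849
  t45: +1.1101
  t46: +1.1116
  t47: +0.1822
  t48: +1.6678
  t49: -0.8181
  t50: +0.5023
  t51: -0.6584
  t52: +0.1806
Σ = +41.6287 → |volume| = 41.63

Directed edges: 156 total, each appears once with its reverse present → watertight.

41.63 WATERTIGHT


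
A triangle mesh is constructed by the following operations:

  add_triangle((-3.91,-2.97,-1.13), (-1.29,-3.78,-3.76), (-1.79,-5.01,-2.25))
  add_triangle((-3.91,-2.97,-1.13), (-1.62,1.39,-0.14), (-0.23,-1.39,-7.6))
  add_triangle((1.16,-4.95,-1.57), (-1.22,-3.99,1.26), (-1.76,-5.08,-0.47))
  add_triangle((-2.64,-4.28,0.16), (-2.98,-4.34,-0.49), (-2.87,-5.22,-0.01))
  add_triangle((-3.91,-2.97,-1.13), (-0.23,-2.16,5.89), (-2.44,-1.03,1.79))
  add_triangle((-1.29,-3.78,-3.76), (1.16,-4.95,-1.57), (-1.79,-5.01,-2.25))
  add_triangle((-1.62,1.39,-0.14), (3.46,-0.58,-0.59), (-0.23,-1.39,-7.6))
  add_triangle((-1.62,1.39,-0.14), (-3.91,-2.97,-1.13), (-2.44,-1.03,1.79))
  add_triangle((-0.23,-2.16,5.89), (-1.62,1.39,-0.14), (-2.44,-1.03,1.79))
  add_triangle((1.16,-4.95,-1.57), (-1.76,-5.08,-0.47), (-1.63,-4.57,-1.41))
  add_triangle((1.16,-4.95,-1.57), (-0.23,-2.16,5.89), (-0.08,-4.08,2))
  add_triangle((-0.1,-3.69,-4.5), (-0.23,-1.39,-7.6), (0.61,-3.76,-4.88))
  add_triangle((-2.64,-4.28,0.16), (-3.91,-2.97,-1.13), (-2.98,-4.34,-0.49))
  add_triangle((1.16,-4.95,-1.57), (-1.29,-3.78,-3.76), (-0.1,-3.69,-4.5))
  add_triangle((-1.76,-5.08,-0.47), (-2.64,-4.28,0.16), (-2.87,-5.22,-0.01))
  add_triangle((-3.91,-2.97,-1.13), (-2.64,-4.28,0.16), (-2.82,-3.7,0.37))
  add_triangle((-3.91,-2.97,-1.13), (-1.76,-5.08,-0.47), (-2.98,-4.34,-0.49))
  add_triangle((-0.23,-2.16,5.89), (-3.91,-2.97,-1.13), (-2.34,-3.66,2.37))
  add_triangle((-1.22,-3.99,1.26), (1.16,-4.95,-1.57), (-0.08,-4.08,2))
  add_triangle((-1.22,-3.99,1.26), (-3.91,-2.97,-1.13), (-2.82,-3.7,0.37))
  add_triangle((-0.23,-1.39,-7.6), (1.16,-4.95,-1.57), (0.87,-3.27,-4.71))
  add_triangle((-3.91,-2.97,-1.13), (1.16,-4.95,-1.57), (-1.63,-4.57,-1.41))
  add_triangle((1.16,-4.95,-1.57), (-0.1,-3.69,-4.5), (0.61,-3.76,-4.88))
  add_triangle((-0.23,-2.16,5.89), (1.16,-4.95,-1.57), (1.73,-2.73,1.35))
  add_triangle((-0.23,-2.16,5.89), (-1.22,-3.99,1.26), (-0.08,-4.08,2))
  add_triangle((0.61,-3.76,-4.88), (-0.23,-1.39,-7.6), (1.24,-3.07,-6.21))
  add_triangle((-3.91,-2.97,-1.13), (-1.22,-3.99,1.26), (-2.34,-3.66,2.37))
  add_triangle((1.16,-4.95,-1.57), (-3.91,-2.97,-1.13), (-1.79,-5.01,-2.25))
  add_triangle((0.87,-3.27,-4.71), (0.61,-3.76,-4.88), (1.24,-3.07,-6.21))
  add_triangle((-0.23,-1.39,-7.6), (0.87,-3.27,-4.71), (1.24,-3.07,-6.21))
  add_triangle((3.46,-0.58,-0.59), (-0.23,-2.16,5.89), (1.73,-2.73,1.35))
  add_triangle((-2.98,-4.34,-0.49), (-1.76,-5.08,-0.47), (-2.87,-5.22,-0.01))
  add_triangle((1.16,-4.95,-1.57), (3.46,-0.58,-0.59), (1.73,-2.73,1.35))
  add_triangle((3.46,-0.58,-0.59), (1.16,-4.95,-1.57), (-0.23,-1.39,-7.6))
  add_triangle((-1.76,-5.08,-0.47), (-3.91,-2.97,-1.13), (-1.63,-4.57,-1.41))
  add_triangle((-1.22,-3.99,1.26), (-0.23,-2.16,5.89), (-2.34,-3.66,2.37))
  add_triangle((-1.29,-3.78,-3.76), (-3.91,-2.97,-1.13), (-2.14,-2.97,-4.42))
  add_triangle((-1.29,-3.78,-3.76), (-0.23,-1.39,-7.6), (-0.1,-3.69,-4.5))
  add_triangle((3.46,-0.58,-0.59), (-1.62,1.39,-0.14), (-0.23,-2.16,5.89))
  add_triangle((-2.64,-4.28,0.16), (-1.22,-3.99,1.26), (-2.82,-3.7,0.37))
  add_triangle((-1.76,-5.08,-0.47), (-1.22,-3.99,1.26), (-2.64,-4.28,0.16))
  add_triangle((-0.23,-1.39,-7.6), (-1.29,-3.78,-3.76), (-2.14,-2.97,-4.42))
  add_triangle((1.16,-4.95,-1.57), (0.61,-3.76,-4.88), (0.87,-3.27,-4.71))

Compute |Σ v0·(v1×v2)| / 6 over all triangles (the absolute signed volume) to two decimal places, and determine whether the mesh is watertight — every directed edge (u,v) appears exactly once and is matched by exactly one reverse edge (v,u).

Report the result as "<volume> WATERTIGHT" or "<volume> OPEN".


Per-triangle v0·(v1×v2)/6:
  t1: +4.8957
  t2: +12.6052
  t3: +4.1184
  t4: +0.2071
  t5: +6.4243
  t6: +5.0763
  t7: +5.2699
  t8: +4.0849
  t9: +3.7107
  t10: +2.4469
  t11: +3.6197
  t12: +2.6201
  t13: +0.6986
  t14: +3.9385
  t15: +0.0363
  t16: +0.8195
  t17: +0.8532
  t18: +3.3663
  t19: +3.6977
  t20: -0.7283
  t21: -2.2964
  t22: +0.5689
  t23: +2.1900
  t24: +7.2598
  t25: +3.8397
  t26: +3.3301
  t27: +4.1028
  t28: +2.0519
  t29: +0.2568
  t30: -1.8757
  t31: +6.1469
  t32: +0.6707
  t33: +6.4420
  t34: +19.8191
  t35: +2.3742
  t36: +4.5759
  t37: +3.9692
  t38: +4.4131
  t39: +3.2458
  t40: +0.6312
  t41: +1.6726
  t42: +4.6378
  t43: +1.1370
Σ = +146.9246 → |volume| = 146.92

Directed edges: 129 total; 3 unmatched, e.g. (-0.23,-1.39,-7.6)→(-3.91,-2.97,-1.13) → open.

146.92 OPEN


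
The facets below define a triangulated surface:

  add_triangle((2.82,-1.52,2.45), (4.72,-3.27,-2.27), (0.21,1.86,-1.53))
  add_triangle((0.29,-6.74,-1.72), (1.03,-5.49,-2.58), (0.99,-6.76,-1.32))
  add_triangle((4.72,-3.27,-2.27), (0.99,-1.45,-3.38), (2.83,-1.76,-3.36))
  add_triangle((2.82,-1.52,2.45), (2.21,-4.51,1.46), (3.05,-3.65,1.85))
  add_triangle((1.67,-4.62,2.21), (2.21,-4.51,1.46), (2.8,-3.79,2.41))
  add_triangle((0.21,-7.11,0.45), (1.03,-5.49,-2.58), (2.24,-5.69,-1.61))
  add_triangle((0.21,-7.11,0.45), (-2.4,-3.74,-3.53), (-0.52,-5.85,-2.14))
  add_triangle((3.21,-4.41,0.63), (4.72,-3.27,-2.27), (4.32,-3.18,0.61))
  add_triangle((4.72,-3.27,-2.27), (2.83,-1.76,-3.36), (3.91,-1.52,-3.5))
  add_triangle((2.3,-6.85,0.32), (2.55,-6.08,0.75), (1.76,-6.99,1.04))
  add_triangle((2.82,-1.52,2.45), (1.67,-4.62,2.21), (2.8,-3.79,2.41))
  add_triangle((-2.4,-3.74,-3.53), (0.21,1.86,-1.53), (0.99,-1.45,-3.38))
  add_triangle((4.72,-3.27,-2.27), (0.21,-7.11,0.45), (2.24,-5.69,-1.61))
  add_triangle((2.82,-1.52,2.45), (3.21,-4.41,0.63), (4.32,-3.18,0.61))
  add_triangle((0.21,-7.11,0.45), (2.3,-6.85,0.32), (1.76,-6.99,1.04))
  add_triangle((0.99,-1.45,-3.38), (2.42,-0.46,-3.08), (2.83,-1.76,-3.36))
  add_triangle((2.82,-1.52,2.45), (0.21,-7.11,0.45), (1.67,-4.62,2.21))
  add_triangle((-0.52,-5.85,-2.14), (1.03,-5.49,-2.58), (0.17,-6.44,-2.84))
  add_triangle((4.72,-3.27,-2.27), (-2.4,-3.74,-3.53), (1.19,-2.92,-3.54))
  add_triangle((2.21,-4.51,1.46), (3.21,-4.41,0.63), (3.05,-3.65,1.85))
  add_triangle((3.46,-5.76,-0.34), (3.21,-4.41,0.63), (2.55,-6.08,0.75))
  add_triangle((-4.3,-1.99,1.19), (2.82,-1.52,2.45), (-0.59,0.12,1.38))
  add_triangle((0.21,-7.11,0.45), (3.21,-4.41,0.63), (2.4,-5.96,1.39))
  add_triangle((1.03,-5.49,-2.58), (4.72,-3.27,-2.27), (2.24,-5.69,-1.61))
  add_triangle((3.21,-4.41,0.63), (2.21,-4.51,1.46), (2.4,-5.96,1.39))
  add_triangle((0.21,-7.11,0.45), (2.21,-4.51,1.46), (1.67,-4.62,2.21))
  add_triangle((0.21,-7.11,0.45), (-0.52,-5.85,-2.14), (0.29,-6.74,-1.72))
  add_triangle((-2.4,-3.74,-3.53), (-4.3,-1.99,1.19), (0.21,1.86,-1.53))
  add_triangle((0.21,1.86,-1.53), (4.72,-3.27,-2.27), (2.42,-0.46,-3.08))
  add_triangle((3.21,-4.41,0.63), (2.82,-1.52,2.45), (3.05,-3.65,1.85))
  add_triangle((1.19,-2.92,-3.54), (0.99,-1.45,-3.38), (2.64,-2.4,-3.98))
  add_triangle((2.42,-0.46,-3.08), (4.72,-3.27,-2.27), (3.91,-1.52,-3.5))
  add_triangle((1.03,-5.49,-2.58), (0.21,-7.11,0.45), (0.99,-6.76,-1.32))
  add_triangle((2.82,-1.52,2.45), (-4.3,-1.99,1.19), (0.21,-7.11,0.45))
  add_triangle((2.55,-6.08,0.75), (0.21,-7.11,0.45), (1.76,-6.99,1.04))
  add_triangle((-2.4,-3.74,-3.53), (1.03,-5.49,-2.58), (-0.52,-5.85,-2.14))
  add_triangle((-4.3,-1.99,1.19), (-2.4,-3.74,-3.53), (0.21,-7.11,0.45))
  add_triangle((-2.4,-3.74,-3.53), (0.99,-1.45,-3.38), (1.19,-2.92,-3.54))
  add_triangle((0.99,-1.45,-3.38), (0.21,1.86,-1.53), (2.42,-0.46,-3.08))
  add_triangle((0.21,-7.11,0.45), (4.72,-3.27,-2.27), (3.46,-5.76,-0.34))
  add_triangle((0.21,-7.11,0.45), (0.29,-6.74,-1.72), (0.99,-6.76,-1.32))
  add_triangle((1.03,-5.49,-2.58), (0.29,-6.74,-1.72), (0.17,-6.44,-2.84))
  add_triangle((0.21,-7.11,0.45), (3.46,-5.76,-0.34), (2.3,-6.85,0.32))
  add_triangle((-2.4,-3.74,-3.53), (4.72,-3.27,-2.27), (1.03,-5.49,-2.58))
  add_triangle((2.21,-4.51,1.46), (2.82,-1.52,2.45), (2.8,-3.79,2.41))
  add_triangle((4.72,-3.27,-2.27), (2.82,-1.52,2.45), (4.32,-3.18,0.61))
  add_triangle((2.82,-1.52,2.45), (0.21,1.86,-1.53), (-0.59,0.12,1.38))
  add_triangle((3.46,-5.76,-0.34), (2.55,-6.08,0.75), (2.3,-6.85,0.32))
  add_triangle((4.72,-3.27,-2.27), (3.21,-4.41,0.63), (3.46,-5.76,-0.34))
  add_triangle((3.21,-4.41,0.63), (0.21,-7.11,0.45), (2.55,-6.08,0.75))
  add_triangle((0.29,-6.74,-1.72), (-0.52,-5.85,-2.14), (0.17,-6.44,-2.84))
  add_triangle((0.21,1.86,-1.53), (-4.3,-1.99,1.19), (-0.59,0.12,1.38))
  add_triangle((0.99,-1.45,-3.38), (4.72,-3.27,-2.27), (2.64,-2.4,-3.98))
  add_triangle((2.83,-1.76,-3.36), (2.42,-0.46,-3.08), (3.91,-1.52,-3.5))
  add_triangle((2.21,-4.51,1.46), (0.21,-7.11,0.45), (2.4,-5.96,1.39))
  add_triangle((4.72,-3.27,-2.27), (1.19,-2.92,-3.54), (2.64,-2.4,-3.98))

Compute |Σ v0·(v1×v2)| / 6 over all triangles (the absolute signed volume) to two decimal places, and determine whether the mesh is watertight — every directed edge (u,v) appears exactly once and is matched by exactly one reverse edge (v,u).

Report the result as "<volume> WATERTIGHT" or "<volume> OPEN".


Per-triangle v0·(v1×v2)/6:
  t1: +6.4924
  t2: +1.2872
  t3: +1.6599
  t4: +0.8139
  t5: +1.0344
  t6: +5.1616
  t7: +4.3755
  t8: +4.3021
  t9: +1.6139
  t10: +0.7265
  t11: +0.8533
  t12: +5.1663
  t13: +4.7123
  t14: +3.0949
  t15: +1.6945
  t16: +1.1680
  t17: -2.0286
  t18: -0.3028
  t19: +4.8910
  t20: +1.2833
  t21: +1.5392
  t22: +3.3734
  t23: +2.7714
  t24: +4.7846
  t25: +0.7374
  t26: +2.5847
  t27: +2.0327
  t28: +8.0722
  t29: +1.6554
  t30: +1.0280
  t31: +1.1041
  t32: -0.2420
  t33: -0.9442
  t34: +15.6568
  t35: -1.0063
  t36: +4.3521
  t37: +22.6211
  t38: +2.9029
  t39: +2.2672
  t40: +5.7963
  t41: +1.8221
  t42: +1.2088
  t43: +1.3087
  t44: +8.7408
  t45: +0.4579
  t46: +1.4772
  t47: +1.5958
  t48: +1.1654
  t49: +3.4738
  t50: -0.3471
  t51: +0.9594
  t52: +1.9517
  t53: -0.3248
  t54: +0.6519
  t55: +0.6030
  t56: +3.1350
Σ = +156.9661 → |volume| = 156.97

Directed edges: 168 total, each appears once with its reverse present → watertight.

156.97 WATERTIGHT


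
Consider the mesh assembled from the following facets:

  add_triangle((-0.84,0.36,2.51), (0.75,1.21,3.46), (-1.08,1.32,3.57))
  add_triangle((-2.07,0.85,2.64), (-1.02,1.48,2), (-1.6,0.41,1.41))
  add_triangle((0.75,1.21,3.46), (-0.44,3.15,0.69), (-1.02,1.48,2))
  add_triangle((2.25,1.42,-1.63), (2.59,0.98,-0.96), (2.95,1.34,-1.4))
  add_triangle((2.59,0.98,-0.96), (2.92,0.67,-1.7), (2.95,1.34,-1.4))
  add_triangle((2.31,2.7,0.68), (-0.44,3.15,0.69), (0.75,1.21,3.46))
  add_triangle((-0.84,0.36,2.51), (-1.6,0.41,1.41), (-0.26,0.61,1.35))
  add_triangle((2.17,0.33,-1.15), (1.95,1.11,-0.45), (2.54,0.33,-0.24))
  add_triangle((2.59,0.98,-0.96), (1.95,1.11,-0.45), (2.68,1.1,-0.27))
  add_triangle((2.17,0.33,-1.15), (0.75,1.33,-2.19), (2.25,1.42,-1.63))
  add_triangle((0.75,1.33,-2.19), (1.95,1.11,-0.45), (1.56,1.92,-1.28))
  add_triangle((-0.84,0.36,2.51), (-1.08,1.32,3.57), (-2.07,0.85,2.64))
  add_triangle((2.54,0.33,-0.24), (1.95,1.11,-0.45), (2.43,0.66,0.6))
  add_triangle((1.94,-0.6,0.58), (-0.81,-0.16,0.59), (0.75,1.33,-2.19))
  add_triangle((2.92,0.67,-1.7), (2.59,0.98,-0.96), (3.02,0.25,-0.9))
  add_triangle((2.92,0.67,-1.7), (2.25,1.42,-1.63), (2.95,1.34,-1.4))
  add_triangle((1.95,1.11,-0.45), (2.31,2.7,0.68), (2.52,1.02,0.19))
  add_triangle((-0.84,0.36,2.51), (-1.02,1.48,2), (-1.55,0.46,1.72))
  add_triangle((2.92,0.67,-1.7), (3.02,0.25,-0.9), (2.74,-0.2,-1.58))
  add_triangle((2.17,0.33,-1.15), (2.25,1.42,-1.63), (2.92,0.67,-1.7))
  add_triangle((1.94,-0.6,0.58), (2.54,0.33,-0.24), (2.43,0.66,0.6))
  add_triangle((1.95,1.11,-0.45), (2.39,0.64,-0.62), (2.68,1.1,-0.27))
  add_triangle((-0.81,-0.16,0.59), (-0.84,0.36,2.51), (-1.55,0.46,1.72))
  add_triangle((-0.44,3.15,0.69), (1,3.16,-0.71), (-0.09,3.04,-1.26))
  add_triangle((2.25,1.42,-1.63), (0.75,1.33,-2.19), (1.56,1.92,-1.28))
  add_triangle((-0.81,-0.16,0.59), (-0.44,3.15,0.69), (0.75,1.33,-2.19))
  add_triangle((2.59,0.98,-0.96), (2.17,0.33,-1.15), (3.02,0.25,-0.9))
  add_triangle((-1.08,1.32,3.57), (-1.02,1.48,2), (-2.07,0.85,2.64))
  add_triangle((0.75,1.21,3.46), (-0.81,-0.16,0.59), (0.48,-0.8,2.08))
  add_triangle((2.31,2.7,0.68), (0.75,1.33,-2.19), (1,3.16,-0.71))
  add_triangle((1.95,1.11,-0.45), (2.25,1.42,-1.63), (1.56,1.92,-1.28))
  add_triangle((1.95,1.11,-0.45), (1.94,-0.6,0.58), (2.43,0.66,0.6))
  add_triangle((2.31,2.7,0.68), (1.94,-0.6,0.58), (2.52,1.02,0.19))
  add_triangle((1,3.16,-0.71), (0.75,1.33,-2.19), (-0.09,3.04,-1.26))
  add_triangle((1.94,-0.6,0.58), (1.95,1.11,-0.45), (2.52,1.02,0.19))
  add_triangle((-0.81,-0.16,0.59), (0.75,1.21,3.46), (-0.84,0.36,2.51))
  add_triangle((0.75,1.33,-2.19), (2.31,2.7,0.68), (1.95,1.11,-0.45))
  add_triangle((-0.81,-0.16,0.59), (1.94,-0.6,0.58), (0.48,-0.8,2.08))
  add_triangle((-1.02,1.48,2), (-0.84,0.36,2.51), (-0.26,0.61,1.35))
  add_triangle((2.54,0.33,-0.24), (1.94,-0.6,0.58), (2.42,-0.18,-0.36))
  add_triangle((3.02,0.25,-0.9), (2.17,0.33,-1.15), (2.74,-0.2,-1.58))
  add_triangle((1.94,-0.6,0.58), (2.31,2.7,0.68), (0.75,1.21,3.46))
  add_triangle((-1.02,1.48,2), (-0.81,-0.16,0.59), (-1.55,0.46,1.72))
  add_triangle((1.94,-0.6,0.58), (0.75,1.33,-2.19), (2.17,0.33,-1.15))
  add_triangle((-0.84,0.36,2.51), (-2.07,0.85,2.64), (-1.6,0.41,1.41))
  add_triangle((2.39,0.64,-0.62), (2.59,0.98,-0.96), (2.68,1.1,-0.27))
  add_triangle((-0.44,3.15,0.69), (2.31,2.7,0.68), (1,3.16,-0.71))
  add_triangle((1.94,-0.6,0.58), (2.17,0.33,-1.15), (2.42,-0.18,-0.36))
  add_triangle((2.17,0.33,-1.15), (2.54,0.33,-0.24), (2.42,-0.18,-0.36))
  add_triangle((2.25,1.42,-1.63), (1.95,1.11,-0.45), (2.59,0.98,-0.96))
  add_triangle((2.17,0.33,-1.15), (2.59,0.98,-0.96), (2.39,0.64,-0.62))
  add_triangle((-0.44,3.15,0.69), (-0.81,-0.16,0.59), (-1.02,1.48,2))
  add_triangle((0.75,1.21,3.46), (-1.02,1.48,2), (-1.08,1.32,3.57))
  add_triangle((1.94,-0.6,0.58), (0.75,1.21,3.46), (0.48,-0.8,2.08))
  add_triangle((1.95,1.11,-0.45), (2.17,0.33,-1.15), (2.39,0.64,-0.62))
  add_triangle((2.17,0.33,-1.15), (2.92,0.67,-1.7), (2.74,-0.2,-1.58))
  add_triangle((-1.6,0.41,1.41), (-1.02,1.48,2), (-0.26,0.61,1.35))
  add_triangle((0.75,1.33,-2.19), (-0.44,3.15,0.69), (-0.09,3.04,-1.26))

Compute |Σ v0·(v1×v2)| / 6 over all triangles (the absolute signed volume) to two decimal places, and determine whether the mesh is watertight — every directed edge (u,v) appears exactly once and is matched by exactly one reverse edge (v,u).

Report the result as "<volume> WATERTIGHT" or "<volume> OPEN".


Per-triangle v0·(v1×v2)/6:
  t1: +0.6106
  t2: +0.1713
  t3: +2.1727
  t4: -0.0016
  t5: +0.1172
  t6: +4.4645
  t7: -0.2132
  t8: +0.3373
  t9: +0.1061
  t10: +0.5063
  t11: -0.4065
  t12: +0.4237
  t13: +0.3396
  t14: -0.0998
  t15: +0.2792
  t16: +0.2429
  t17: +0.5107
  t18: +0.4551
  t19: +0.3428
  t20: -0.0237
  t21: +0.4105
  t22: -0.0911
  t23: +0.1544
  t24: +1.2111
  t25: +0.5295
  t26: +0.7772
  t27: -0.1797
  t28: +0.5913
  t29: +0.8322
  t30: +1.6728
  t31: +0.3309
  t32: -0.4014
  t33: +0.6158
  t34: +1.1478
  t35: +0.2889
  t36: +0.0123
  t37: +1.2640
  t38: +0.0817
  t39: +0.1568
  t40: +0.2071
  t41: -0.1659
  t42: +3.5772
  t43: +0.0041
  t44: -0.1269
  t45: +0.1193
  t46: +0.0924
  t47: +2.0452
  t48: -0.0201
  t49: +0.2005
  t50: +0.1948
  t51: +0.0958
  t52: +0.4654
  t53: +0.7745
  t54: +1.5845
  t55: -0.1319
  t56: -0.0445
  t57: -0.2047
  t58: -0.5102
Σ = +27.8971 → |volume| = 27.90

Directed edges: 174 total, each appears once with its reverse present → watertight.

27.90 WATERTIGHT


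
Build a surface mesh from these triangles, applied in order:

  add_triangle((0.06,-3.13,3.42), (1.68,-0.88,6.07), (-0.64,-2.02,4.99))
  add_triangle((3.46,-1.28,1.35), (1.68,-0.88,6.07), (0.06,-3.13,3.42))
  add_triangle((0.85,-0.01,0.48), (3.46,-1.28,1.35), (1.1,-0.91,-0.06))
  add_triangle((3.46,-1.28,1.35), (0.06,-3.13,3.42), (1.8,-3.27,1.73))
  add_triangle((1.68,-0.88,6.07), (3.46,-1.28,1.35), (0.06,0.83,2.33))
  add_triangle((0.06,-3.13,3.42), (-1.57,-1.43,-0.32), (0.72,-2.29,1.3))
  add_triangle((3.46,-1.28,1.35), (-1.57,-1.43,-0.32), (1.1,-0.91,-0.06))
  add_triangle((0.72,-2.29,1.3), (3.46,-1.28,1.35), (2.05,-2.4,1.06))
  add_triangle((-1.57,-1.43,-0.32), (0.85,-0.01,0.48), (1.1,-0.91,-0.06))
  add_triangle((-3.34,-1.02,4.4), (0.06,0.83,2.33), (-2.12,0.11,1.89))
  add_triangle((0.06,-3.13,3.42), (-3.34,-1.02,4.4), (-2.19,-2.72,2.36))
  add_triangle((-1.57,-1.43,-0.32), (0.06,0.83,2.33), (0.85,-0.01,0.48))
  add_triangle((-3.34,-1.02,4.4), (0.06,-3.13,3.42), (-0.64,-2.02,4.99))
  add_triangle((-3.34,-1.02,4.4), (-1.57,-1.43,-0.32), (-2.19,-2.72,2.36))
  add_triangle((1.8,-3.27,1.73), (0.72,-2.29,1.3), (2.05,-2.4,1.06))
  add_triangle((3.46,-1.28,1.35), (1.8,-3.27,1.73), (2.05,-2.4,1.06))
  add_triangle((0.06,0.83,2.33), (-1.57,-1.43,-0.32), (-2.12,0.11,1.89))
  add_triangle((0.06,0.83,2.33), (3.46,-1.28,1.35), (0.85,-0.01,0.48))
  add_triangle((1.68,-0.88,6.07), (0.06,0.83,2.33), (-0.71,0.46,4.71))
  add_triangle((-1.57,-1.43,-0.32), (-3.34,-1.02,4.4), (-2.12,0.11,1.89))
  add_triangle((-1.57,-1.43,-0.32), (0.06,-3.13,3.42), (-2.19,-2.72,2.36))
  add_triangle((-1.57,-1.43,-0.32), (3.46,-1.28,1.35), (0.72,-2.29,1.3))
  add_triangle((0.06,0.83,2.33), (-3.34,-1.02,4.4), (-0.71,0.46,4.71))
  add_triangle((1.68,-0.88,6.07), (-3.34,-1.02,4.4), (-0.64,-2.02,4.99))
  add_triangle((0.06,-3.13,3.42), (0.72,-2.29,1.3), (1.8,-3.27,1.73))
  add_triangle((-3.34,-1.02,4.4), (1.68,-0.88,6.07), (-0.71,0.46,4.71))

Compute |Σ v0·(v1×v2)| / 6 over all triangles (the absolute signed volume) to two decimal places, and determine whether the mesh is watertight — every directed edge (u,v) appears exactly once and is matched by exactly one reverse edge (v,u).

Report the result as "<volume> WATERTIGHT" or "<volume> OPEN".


51.51 WATERTIGHT

Per-triangle v0·(v1×v2)/6:
  t1: +4.2231
  t2: +9.1974
  t3: +0.0428
  t4: +3.2589
  t5: +3.0047
  t6: +1.6657
  t7: +0.6521
  t8: -0.6611
  t9: -0.2118
  t10: +1.4237
  t11: +4.9155
  t12: -0.5378
  t13: +3.7138
  t14: +2.4492
  t15: +0.0266
  t16: +0.5822
  t17: -0.7667
  t18: +0.3321
  t19: +1.7027
  t20: +1.4847
  t21: +1.6919
  t22: +0.8403
  t23: +0.7979
  t24: +5.1972
  t25: +0.4395
  t26: +6.0480
Σ = +51.5124 → |volume| = 51.51

Directed edges: 78 total, each appears once with its reverse present → watertight.


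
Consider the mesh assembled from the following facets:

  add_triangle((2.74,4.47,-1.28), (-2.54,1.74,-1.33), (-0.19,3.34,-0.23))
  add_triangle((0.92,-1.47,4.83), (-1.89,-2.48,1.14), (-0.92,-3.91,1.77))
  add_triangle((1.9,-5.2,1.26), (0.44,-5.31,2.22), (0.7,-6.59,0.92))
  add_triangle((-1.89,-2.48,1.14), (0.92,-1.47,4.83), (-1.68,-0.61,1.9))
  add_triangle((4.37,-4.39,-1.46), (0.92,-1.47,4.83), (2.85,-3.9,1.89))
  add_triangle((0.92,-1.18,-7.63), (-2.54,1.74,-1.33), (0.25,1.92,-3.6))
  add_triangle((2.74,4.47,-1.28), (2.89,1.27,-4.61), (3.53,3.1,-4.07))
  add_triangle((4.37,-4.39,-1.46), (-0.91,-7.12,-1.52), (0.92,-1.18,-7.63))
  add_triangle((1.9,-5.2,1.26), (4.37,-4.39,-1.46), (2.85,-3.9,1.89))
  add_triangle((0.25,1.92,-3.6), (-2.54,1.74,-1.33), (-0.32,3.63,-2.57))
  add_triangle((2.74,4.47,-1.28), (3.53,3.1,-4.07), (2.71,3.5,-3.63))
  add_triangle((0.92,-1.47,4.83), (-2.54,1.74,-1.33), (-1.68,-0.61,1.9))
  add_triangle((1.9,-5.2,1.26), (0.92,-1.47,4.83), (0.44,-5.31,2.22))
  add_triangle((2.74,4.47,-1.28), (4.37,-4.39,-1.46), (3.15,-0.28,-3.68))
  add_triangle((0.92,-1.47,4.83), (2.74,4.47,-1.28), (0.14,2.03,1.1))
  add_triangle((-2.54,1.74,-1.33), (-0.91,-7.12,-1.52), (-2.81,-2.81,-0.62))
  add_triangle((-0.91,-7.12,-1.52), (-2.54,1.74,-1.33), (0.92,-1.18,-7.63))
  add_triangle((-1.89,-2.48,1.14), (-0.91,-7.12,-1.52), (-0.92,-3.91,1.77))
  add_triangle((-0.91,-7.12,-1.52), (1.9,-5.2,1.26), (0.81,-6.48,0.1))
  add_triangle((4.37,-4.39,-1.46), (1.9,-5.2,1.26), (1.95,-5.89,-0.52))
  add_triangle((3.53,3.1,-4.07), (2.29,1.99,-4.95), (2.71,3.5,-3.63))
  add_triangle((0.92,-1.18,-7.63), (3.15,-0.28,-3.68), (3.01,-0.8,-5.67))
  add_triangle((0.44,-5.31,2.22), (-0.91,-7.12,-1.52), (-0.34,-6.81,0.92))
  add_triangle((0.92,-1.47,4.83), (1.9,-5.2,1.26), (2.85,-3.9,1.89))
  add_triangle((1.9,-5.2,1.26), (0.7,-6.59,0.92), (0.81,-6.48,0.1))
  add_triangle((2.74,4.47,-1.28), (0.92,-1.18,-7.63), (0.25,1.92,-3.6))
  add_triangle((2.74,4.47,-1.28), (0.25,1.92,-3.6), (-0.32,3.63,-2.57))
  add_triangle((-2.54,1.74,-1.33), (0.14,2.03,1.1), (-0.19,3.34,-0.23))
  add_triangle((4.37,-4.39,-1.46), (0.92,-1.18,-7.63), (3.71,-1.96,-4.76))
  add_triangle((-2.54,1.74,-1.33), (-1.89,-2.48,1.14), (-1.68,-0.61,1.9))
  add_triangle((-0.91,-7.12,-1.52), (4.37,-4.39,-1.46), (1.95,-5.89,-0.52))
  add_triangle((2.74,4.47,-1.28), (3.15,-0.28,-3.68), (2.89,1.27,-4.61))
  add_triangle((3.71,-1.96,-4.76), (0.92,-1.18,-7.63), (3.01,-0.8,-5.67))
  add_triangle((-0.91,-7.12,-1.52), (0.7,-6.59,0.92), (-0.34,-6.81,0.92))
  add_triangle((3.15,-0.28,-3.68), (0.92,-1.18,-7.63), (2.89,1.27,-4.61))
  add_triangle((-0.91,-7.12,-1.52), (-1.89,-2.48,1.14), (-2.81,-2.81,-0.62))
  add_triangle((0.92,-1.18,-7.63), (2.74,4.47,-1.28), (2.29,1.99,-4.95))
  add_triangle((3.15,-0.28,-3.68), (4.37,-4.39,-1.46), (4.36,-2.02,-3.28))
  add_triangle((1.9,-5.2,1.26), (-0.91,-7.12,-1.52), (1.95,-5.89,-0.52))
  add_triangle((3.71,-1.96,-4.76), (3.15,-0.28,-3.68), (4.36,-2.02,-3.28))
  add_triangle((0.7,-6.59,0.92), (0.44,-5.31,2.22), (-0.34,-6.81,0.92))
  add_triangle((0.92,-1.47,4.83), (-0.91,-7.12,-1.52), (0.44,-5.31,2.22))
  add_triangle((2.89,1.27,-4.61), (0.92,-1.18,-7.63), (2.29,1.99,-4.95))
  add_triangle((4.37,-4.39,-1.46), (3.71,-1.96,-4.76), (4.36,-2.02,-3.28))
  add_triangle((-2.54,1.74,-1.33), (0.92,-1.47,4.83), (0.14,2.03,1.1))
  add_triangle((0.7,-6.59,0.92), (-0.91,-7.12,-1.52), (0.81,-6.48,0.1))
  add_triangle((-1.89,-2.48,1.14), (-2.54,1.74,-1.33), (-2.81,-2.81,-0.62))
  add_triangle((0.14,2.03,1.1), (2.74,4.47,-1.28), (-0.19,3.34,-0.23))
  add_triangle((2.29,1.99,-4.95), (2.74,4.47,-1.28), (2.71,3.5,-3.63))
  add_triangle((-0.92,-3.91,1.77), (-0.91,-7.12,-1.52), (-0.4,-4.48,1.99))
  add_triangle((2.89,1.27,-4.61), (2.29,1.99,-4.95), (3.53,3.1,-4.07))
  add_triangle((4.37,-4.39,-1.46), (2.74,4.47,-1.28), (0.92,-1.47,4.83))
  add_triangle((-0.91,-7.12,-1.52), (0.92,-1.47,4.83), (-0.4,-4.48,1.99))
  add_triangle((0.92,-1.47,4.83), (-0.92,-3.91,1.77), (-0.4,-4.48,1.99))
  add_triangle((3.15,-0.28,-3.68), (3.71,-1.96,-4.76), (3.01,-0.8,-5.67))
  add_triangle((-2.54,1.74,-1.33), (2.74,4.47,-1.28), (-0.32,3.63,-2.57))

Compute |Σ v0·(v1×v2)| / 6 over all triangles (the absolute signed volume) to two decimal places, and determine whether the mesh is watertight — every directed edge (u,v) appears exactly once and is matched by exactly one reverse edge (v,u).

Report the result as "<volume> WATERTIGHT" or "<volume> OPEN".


277.87 WATERTIGHT

Per-triangle v0·(v1×v2)/6:
  t1: +3.3382
  t2: +3.5599
  t3: +2.2615
  t4: +3.4523
  t5: +2.7502
  t6: +8.0496
  t7: -0.1498
  t8: +42.5089
  t9: +5.3821
  t10: +3.2602
  t11: +1.8521
  t12: +2.2532
  t13: +6.1264
  t14: +13.0563
  t15: +5.9085
  t16: +4.8825
  t17: +26.3477
  t18: +4.0296
  t19: -0.0931
  t20: +5.1098
  t21: +1.5283
  t22: +0.5907
  t23: -1.0405
  t24: +5.2116
  t25: +1.2624
  t26: +9.2365
  t27: +4.7266
  t28: +1.5126
  t29: +10.0797
  t30: +2.8543
  t31: +5.9918
  t32: +4.5930
  t33: +3.9271
  t34: +2.8800
  t35: +5.9661
  t36: +4.8929
  t37: +0.9902
  t38: -0.6859
  t39: +5.3575
  t40: +1.9171
  t41: +1.7312
  t42: +2.4194
  t43: +3.9096
  t44: +3.7046
  t45: +4.2783
  t46: +1.8086
  t47: +2.9083
  t48: +2.2048
  t49: -0.2527
  t50: +2.0029
  t51: +1.7072
  t52: +26.8798
  t53: +2.8201
  t54: +1.8066
  t55: +1.7241
  t56: +2.5353
Σ = +277.8662 → |volume| = 277.87

Directed edges: 168 total, each appears once with its reverse present → watertight.
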